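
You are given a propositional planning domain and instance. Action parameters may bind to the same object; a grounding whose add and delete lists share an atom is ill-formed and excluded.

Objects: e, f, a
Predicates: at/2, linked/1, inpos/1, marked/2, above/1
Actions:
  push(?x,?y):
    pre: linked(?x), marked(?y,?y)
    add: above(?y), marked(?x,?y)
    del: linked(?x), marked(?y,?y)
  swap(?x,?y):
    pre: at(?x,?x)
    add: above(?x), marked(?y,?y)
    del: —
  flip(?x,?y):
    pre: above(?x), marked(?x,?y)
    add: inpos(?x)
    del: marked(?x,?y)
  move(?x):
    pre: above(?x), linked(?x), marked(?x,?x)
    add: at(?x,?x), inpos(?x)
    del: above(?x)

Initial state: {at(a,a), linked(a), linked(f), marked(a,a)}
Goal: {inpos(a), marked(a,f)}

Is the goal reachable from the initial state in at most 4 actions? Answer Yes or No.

1. swap(a,f)  →  {above(a), at(a,a), linked(a), linked(f), marked(a,a), marked(f,f)}
2. push(a,f)  →  {above(a), above(f), at(a,a), linked(f), marked(a,a), marked(a,f)}
3. flip(a,a)  →  {above(a), above(f), at(a,a), inpos(a), linked(f), marked(a,f)}
optimal plan length = 3; 3 ≤ 4

Yes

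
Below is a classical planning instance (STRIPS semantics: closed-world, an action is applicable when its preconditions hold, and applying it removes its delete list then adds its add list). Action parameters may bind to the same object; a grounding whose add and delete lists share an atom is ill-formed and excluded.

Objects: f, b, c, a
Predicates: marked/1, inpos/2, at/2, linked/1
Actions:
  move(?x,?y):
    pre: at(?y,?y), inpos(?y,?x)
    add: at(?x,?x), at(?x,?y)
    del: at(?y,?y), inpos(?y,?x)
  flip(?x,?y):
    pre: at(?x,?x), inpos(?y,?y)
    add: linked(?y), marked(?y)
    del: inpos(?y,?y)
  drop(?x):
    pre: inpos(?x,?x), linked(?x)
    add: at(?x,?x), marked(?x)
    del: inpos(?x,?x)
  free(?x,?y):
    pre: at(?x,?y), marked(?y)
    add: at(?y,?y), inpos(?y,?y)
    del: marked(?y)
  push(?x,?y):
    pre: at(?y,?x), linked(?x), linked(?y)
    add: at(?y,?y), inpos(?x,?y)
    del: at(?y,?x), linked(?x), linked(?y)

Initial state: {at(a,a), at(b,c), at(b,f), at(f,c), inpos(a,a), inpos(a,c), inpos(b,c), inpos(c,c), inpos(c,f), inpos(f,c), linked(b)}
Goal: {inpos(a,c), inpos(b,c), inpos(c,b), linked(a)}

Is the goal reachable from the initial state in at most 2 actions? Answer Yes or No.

1. flip(a,c)  →  {at(a,a), at(b,c), at(b,f), at(f,c), inpos(a,a), inpos(a,c), inpos(b,c), inpos(c,f), inpos(f,c), linked(b), linked(c), marked(c)}
2. flip(a,a)  →  {at(a,a), at(b,c), at(b,f), at(f,c), inpos(a,c), inpos(b,c), inpos(c,f), inpos(f,c), linked(a), linked(b), linked(c), marked(a), marked(c)}
3. push(c,b)  →  {at(a,a), at(b,b), at(b,f), at(f,c), inpos(a,c), inpos(b,c), inpos(c,b), inpos(c,f), inpos(f,c), linked(a), marked(a), marked(c)}
optimal plan length = 3; 3 > 2

No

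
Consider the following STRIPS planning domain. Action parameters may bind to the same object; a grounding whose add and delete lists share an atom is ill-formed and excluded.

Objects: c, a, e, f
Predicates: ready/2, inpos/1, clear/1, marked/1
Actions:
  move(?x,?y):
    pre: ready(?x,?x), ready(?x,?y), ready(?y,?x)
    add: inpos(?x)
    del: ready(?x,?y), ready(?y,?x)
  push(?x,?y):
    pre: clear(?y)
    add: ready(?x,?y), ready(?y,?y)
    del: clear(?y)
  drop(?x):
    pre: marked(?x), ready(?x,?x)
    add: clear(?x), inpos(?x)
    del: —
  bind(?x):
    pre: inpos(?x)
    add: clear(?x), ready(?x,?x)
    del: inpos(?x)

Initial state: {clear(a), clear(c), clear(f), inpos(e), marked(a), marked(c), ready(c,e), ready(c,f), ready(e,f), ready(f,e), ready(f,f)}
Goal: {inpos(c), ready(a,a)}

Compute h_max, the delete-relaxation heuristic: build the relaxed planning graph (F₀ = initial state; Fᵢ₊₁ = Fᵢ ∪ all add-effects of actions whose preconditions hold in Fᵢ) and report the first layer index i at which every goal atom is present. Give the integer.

2

F0 = init (11 atoms)
F1 = F0 ∪ {clear(e), inpos(f), ready(a,a), ready(a,c), ready(a,f), ready(c,a), ready(c,c), ready(e,a), ready(e,c), ready(e,e), ready(f,a), ready(f,c)}  (23 atoms)
F2 = F1 ∪ {inpos(a), inpos(c), ready(a,e)}  (26 atoms)
goal ⊆ F2  ⇒  h_max = 2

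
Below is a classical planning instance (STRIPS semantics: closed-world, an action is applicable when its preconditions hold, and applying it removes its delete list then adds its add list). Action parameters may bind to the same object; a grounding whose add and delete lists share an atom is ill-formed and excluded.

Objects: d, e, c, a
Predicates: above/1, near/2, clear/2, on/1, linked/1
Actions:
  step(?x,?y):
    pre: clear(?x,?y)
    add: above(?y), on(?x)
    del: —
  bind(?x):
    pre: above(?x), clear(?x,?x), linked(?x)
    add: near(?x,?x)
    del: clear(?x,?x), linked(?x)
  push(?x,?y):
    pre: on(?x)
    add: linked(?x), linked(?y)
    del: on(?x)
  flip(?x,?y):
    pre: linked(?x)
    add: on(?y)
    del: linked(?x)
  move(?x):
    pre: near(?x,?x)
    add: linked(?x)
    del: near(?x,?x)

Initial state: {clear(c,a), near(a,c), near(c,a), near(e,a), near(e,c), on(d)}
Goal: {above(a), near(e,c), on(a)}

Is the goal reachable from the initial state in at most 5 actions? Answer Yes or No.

Yes

1. step(c,a)  →  {above(a), clear(c,a), near(a,c), near(c,a), near(e,a), near(e,c), on(c), on(d)}
2. push(d,d)  →  {above(a), clear(c,a), linked(d), near(a,c), near(c,a), near(e,a), near(e,c), on(c)}
3. flip(d,a)  →  {above(a), clear(c,a), near(a,c), near(c,a), near(e,a), near(e,c), on(a), on(c)}
optimal plan length = 3; 3 ≤ 5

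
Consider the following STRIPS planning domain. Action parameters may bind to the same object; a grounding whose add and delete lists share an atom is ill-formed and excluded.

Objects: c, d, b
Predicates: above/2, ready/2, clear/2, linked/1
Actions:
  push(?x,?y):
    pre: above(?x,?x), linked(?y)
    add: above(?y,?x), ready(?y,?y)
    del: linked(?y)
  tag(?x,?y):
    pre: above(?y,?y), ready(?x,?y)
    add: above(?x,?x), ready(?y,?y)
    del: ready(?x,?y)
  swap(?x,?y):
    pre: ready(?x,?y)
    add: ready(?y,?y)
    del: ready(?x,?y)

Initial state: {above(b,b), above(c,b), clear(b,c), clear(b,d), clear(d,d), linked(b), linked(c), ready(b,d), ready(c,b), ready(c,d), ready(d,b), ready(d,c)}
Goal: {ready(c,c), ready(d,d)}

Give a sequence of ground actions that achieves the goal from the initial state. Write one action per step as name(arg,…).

1. push(b,c)  →  {above(b,b), above(c,b), clear(b,c), clear(b,d), clear(d,d), linked(b), ready(b,d), ready(c,b), ready(c,c), ready(c,d), ready(d,b), ready(d,c)}
2. swap(c,d)  →  {above(b,b), above(c,b), clear(b,c), clear(b,d), clear(d,d), linked(b), ready(b,d), ready(c,b), ready(c,c), ready(d,b), ready(d,c), ready(d,d)}

push(b,c); swap(c,d)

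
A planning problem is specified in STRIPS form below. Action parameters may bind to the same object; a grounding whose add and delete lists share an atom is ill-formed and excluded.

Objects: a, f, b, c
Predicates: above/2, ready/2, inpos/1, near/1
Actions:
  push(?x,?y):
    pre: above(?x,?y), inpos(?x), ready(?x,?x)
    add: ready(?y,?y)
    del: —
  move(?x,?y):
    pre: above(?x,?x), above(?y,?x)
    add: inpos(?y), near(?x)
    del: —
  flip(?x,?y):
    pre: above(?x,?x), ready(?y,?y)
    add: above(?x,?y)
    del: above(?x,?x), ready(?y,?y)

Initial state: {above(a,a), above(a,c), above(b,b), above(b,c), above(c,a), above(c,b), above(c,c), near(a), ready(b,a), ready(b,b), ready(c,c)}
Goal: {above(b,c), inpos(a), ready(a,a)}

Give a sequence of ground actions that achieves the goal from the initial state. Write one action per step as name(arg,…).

1. move(a,a)  →  {above(a,a), above(a,c), above(b,b), above(b,c), above(c,a), above(c,b), above(c,c), inpos(a), near(a), ready(b,a), ready(b,b), ready(c,c)}
2. move(a,c)  →  {above(a,a), above(a,c), above(b,b), above(b,c), above(c,a), above(c,b), above(c,c), inpos(a), inpos(c), near(a), ready(b,a), ready(b,b), ready(c,c)}
3. push(c,a)  →  {above(a,a), above(a,c), above(b,b), above(b,c), above(c,a), above(c,b), above(c,c), inpos(a), inpos(c), near(a), ready(a,a), ready(b,a), ready(b,b), ready(c,c)}

move(a,a); move(a,c); push(c,a)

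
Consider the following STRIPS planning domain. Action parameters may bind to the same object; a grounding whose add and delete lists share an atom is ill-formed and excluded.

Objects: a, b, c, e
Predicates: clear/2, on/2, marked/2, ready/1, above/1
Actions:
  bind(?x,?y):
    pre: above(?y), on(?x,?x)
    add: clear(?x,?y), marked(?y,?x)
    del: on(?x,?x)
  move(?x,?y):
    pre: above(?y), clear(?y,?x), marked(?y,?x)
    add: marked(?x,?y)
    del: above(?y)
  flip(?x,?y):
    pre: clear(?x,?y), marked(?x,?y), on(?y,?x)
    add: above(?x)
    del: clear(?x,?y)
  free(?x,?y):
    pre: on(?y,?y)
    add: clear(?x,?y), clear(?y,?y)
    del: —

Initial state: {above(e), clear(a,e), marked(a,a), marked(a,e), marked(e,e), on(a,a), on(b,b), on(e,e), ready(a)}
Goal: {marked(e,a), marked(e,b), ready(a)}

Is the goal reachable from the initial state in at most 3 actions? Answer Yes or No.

1. bind(a,e)  →  {above(e), clear(a,e), marked(a,a), marked(a,e), marked(e,a), marked(e,e), on(b,b), on(e,e), ready(a)}
2. bind(b,e)  →  {above(e), clear(a,e), clear(b,e), marked(a,a), marked(a,e), marked(e,a), marked(e,b), marked(e,e), on(e,e), ready(a)}
optimal plan length = 2; 2 ≤ 3

Yes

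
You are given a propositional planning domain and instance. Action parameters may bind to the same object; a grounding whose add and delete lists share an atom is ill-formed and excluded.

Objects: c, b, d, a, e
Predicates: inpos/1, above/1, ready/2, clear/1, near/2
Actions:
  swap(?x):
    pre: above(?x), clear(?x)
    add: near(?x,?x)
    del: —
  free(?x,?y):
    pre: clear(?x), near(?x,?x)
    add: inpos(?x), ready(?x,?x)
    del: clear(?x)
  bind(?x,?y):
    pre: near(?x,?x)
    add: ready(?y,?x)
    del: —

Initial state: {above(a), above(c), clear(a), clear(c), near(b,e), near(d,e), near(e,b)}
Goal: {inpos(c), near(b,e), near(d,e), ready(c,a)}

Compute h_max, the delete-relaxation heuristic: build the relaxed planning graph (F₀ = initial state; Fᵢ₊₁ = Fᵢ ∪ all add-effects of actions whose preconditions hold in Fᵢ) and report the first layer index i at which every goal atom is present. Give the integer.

F0 = init (7 atoms)
F1 = F0 ∪ {near(a,a), near(c,c)}  (9 atoms)
F2 = F1 ∪ {inpos(a), inpos(c), ready(a,a), ready(a,c), ready(b,a), ready(b,c), ready(c,a), ready(c,c), ready(d,a), ready(d,c), ready(e,a), ready(e,c)}  (21 atoms)
goal ⊆ F2  ⇒  h_max = 2

2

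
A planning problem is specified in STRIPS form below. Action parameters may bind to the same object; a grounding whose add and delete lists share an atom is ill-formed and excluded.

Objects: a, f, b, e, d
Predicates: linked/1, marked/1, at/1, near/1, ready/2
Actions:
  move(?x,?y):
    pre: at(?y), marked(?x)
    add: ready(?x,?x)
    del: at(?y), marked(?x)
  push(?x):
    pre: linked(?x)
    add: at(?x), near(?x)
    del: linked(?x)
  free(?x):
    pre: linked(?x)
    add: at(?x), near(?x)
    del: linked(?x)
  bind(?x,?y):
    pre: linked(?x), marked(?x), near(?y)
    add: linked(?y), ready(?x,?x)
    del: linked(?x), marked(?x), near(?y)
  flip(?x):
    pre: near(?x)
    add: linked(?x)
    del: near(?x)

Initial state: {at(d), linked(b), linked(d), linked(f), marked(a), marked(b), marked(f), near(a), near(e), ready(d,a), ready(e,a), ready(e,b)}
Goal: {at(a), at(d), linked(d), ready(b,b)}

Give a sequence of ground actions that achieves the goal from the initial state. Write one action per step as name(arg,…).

bind(b,a); push(a)

1. bind(b,a)  →  {at(d), linked(a), linked(d), linked(f), marked(a), marked(f), near(e), ready(b,b), ready(d,a), ready(e,a), ready(e,b)}
2. push(a)  →  {at(a), at(d), linked(d), linked(f), marked(a), marked(f), near(a), near(e), ready(b,b), ready(d,a), ready(e,a), ready(e,b)}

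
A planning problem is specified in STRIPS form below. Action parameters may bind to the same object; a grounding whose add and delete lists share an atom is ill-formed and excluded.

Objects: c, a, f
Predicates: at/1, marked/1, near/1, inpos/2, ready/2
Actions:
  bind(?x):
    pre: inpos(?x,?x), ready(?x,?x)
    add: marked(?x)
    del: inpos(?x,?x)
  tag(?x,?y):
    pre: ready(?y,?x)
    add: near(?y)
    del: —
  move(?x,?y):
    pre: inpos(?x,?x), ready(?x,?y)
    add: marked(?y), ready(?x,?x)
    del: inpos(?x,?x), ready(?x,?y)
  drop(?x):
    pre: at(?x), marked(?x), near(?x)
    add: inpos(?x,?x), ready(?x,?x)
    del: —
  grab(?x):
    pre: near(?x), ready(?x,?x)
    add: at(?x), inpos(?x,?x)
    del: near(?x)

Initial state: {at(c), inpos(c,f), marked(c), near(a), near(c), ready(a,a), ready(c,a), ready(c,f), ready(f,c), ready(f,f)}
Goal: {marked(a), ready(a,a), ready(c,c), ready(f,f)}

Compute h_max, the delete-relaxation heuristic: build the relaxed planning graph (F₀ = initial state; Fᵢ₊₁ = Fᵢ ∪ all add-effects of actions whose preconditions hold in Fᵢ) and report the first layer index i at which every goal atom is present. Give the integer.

2

F0 = init (10 atoms)
F1 = F0 ∪ {at(a), inpos(a,a), inpos(c,c), near(f), ready(c,c)}  (15 atoms)
F2 = F1 ∪ {at(f), inpos(f,f), marked(a), marked(f)}  (19 atoms)
goal ⊆ F2  ⇒  h_max = 2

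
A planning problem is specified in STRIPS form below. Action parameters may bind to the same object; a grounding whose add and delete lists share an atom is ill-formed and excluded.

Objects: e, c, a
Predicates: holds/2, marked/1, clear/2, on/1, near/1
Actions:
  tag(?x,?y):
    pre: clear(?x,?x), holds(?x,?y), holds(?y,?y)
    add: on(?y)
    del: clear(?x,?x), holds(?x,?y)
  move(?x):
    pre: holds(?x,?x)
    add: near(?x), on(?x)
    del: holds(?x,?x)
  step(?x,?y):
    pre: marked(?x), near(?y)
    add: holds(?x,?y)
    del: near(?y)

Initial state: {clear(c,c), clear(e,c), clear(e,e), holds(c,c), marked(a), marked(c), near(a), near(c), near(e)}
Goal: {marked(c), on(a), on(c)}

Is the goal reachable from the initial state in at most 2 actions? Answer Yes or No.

1. tag(c,c)  →  {clear(e,c), clear(e,e), marked(a), marked(c), near(a), near(c), near(e), on(c)}
2. step(a,a)  →  {clear(e,c), clear(e,e), holds(a,a), marked(a), marked(c), near(c), near(e), on(c)}
3. move(a)  →  {clear(e,c), clear(e,e), marked(a), marked(c), near(a), near(c), near(e), on(a), on(c)}
optimal plan length = 3; 3 > 2

No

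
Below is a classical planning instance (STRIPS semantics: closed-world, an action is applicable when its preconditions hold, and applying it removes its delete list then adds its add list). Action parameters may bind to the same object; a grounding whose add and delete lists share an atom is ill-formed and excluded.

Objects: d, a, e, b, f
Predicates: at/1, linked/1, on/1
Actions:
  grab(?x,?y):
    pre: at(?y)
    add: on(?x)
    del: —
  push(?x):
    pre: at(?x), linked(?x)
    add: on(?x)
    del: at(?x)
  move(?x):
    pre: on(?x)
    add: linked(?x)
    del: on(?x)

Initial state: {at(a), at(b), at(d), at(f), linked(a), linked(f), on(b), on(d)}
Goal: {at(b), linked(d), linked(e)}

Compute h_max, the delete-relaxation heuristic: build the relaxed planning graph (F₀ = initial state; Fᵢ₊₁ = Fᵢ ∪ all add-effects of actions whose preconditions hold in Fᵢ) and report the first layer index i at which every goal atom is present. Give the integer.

2

F0 = init (8 atoms)
F1 = F0 ∪ {linked(b), linked(d), on(a), on(e), on(f)}  (13 atoms)
F2 = F1 ∪ {linked(e)}  (14 atoms)
goal ⊆ F2  ⇒  h_max = 2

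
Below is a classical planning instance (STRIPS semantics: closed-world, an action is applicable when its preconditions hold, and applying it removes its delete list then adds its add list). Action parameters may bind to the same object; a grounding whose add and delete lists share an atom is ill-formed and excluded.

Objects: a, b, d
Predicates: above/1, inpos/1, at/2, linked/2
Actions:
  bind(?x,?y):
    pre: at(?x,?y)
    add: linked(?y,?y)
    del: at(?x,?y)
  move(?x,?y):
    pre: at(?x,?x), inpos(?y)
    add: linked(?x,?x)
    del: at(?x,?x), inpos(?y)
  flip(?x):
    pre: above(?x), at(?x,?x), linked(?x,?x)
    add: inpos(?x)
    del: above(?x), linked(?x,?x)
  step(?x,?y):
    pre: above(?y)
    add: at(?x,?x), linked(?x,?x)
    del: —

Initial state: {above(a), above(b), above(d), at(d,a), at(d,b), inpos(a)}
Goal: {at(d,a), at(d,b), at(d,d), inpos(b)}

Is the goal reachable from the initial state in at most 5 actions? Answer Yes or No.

1. step(b,a)  →  {above(a), above(b), above(d), at(b,b), at(d,a), at(d,b), inpos(a), linked(b,b)}
2. flip(b)  →  {above(a), above(d), at(b,b), at(d,a), at(d,b), inpos(a), inpos(b)}
3. step(d,a)  →  {above(a), above(d), at(b,b), at(d,a), at(d,b), at(d,d), inpos(a), inpos(b), linked(d,d)}
optimal plan length = 3; 3 ≤ 5

Yes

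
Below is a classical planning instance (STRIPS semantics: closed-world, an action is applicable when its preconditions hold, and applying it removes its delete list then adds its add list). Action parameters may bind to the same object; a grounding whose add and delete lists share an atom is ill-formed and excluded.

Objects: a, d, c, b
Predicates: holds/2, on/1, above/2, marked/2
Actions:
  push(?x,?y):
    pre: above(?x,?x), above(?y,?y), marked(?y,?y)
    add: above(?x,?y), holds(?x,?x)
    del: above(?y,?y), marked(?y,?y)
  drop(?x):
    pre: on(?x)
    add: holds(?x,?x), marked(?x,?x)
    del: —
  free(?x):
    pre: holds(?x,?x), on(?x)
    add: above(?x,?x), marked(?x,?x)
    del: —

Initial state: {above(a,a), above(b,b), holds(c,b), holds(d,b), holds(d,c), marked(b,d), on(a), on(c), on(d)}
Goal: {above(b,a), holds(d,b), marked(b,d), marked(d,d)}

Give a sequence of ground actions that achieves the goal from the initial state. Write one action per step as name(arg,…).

drop(a); push(b,a); drop(d)

1. drop(a)  →  {above(a,a), above(b,b), holds(a,a), holds(c,b), holds(d,b), holds(d,c), marked(a,a), marked(b,d), on(a), on(c), on(d)}
2. push(b,a)  →  {above(b,a), above(b,b), holds(a,a), holds(b,b), holds(c,b), holds(d,b), holds(d,c), marked(b,d), on(a), on(c), on(d)}
3. drop(d)  →  {above(b,a), above(b,b), holds(a,a), holds(b,b), holds(c,b), holds(d,b), holds(d,c), holds(d,d), marked(b,d), marked(d,d), on(a), on(c), on(d)}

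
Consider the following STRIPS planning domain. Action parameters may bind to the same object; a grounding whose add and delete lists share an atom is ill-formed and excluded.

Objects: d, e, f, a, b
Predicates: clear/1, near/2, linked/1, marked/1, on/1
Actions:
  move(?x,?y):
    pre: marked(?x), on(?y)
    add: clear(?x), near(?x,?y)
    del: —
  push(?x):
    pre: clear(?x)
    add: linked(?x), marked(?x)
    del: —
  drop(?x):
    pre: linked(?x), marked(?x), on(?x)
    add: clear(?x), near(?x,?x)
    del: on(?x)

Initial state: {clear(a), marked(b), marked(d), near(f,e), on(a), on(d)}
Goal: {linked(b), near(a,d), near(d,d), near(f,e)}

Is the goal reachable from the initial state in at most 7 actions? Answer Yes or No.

Yes

1. move(d,d)  →  {clear(a), clear(d), marked(b), marked(d), near(d,d), near(f,e), on(a), on(d)}
2. move(b,d)  →  {clear(a), clear(b), clear(d), marked(b), marked(d), near(b,d), near(d,d), near(f,e), on(a), on(d)}
3. push(a)  →  {clear(a), clear(b), clear(d), linked(a), marked(a), marked(b), marked(d), near(b,d), near(d,d), near(f,e), on(a), on(d)}
4. move(a,d)  →  {clear(a), clear(b), clear(d), linked(a), marked(a), marked(b), marked(d), near(a,d), near(b,d), near(d,d), near(f,e), on(a), on(d)}
5. push(b)  →  {clear(a), clear(b), clear(d), linked(a), linked(b), marked(a), marked(b), marked(d), near(a,d), near(b,d), near(d,d), near(f,e), on(a), on(d)}
optimal plan length = 5; 5 ≤ 7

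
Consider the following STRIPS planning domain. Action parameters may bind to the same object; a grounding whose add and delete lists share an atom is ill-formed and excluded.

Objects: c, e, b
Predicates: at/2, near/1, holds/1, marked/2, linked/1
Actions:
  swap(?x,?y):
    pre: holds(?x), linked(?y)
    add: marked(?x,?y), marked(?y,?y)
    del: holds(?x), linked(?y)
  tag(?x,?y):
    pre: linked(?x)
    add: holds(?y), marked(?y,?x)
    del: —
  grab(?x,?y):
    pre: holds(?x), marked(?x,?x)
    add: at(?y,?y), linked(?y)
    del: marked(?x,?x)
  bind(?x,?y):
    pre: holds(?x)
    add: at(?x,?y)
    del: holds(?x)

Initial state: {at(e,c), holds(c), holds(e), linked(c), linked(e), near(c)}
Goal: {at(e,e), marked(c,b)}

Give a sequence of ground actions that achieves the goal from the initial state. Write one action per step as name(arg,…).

swap(c,e); grab(e,b); tag(b,c); bind(e,e)

1. swap(c,e)  →  {at(e,c), holds(e), linked(c), marked(c,e), marked(e,e), near(c)}
2. grab(e,b)  →  {at(b,b), at(e,c), holds(e), linked(b), linked(c), marked(c,e), near(c)}
3. tag(b,c)  →  {at(b,b), at(e,c), holds(c), holds(e), linked(b), linked(c), marked(c,b), marked(c,e), near(c)}
4. bind(e,e)  →  {at(b,b), at(e,c), at(e,e), holds(c), linked(b), linked(c), marked(c,b), marked(c,e), near(c)}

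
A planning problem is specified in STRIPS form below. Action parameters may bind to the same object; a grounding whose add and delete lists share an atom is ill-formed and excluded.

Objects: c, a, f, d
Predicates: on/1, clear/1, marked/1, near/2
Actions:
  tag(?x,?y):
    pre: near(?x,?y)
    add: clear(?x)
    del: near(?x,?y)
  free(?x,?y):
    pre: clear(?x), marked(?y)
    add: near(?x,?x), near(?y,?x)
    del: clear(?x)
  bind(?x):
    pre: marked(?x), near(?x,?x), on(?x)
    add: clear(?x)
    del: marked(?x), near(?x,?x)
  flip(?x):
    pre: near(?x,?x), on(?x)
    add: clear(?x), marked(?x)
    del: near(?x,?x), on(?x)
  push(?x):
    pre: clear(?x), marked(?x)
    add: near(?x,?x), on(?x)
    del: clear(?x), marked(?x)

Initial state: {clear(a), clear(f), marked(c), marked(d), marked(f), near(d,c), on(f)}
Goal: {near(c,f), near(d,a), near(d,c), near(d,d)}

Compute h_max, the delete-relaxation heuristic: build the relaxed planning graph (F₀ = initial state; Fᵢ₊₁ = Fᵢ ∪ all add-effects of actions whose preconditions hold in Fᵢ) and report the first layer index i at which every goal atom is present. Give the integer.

2

F0 = init (7 atoms)
F1 = F0 ∪ {clear(d), near(a,a), near(c,a), near(c,f), near(d,a), near(d,f), near(f,a), near(f,f)}  (15 atoms)
F2 = F1 ∪ {clear(c), near(c,d), near(d,d), near(f,d), on(d)}  (20 atoms)
goal ⊆ F2  ⇒  h_max = 2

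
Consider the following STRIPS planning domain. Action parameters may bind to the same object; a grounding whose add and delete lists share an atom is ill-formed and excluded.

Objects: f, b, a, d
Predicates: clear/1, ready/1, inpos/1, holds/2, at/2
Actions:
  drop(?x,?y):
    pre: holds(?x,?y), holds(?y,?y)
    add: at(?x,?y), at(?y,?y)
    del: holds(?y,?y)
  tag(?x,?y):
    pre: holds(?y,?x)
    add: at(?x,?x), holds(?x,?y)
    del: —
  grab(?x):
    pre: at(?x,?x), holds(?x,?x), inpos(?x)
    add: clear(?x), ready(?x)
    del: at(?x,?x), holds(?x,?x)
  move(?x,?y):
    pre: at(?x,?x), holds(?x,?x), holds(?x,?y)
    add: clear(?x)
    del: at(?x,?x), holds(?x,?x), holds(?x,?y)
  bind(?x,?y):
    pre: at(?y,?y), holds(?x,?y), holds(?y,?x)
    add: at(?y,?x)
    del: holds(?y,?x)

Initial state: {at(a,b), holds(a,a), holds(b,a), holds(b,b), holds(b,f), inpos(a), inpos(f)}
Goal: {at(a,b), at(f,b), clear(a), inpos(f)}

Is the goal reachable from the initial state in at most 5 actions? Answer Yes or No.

Yes

1. tag(f,b)  →  {at(a,b), at(f,f), holds(a,a), holds(b,a), holds(b,b), holds(b,f), holds(f,b), inpos(a), inpos(f)}
2. drop(f,b)  →  {at(a,b), at(b,b), at(f,b), at(f,f), holds(a,a), holds(b,a), holds(b,f), holds(f,b), inpos(a), inpos(f)}
3. tag(a,b)  →  {at(a,a), at(a,b), at(b,b), at(f,b), at(f,f), holds(a,a), holds(a,b), holds(b,a), holds(b,f), holds(f,b), inpos(a), inpos(f)}
4. grab(a)  →  {at(a,b), at(b,b), at(f,b), at(f,f), clear(a), holds(a,b), holds(b,a), holds(b,f), holds(f,b), inpos(a), inpos(f), ready(a)}
optimal plan length = 4; 4 ≤ 5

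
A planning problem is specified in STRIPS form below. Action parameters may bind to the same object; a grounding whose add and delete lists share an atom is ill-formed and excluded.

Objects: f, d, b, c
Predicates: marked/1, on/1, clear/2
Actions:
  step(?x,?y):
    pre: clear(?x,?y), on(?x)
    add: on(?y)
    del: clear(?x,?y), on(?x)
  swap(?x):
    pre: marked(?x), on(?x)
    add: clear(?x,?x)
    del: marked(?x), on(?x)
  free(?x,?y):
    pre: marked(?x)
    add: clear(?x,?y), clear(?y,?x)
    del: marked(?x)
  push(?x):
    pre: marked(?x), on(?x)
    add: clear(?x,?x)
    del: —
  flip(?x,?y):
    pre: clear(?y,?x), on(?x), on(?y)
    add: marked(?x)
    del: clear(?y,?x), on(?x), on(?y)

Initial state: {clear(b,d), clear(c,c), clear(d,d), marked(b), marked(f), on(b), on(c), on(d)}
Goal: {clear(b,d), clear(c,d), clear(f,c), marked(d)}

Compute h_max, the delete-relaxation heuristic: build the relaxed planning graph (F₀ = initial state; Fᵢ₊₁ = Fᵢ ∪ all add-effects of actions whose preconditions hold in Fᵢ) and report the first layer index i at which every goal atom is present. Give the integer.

F0 = init (8 atoms)
F1 = F0 ∪ {clear(b,b), clear(b,c), clear(b,f), clear(c,b), clear(c,f), clear(d,b), clear(d,f), clear(f,b), clear(f,c), clear(f,d), clear(f,f), marked(c), marked(d)}  (21 atoms)
F2 = F1 ∪ {clear(c,d), clear(d,c), on(f)}  (24 atoms)
goal ⊆ F2  ⇒  h_max = 2

2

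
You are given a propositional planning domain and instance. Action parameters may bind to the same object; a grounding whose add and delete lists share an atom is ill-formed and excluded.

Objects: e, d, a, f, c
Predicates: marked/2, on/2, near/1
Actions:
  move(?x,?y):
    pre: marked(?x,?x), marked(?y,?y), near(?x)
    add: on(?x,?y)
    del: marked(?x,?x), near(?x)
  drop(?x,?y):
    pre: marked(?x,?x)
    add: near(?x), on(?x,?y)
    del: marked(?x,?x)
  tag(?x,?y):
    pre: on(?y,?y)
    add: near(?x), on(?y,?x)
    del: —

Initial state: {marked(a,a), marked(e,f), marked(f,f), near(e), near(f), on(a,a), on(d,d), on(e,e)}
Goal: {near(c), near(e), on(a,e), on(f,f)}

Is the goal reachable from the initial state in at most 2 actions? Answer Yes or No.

1. move(f,f)  →  {marked(a,a), marked(e,f), near(e), on(a,a), on(d,d), on(e,e), on(f,f)}
2. drop(a,e)  →  {marked(e,f), near(a), near(e), on(a,a), on(a,e), on(d,d), on(e,e), on(f,f)}
3. tag(c,e)  →  {marked(e,f), near(a), near(c), near(e), on(a,a), on(a,e), on(d,d), on(e,c), on(e,e), on(f,f)}
optimal plan length = 3; 3 > 2

No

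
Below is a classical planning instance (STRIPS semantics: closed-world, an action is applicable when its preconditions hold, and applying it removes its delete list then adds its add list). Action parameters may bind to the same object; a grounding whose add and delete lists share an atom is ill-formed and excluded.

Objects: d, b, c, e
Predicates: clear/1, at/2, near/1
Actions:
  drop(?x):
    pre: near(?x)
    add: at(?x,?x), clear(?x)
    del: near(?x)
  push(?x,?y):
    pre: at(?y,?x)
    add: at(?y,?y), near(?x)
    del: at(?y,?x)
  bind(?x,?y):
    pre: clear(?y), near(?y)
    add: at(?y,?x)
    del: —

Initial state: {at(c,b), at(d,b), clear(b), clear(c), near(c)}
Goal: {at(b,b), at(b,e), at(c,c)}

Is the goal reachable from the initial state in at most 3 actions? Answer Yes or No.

Yes

1. push(b,c)  →  {at(c,c), at(d,b), clear(b), clear(c), near(b), near(c)}
2. bind(b,b)  →  {at(b,b), at(c,c), at(d,b), clear(b), clear(c), near(b), near(c)}
3. bind(e,b)  →  {at(b,b), at(b,e), at(c,c), at(d,b), clear(b), clear(c), near(b), near(c)}
optimal plan length = 3; 3 ≤ 3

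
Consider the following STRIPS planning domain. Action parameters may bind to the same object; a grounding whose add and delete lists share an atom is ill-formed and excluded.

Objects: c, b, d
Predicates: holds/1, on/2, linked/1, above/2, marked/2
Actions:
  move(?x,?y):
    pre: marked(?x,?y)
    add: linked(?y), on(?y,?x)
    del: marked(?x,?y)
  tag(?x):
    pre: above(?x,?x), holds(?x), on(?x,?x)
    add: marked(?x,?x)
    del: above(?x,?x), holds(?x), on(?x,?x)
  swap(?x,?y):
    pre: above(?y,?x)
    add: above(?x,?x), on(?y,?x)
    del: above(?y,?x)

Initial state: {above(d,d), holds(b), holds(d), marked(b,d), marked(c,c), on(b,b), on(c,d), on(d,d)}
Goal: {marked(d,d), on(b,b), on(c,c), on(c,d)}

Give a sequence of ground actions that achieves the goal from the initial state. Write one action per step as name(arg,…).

1. move(c,c)  →  {above(d,d), holds(b), holds(d), linked(c), marked(b,d), on(b,b), on(c,c), on(c,d), on(d,d)}
2. tag(d)  →  {holds(b), linked(c), marked(b,d), marked(d,d), on(b,b), on(c,c), on(c,d)}

move(c,c); tag(d)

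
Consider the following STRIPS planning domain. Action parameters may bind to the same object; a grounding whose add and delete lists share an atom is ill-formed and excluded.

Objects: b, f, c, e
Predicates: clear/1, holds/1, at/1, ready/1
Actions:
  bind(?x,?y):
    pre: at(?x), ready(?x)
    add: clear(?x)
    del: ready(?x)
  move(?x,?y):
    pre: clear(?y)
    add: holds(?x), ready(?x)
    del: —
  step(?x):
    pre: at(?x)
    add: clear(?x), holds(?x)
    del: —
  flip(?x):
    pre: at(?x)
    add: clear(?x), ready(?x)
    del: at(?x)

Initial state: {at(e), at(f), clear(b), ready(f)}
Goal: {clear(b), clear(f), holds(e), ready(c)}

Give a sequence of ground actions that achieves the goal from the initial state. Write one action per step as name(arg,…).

bind(f,b); move(c,b); move(e,b)

1. bind(f,b)  →  {at(e), at(f), clear(b), clear(f)}
2. move(c,b)  →  {at(e), at(f), clear(b), clear(f), holds(c), ready(c)}
3. move(e,b)  →  {at(e), at(f), clear(b), clear(f), holds(c), holds(e), ready(c), ready(e)}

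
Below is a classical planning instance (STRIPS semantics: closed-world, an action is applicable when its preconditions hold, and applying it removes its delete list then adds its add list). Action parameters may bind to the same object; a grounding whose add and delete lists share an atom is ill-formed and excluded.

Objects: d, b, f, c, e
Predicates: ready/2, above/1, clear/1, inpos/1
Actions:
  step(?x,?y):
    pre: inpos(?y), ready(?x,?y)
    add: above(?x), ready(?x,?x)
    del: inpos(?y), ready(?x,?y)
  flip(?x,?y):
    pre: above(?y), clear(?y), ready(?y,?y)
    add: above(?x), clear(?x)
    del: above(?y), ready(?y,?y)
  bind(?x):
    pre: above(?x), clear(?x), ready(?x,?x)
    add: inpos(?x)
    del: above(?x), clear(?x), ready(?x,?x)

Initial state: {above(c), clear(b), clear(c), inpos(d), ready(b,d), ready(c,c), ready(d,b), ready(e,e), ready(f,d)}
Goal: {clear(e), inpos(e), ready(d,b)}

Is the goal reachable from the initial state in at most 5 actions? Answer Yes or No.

Yes

1. step(b,d)  →  {above(b), above(c), clear(b), clear(c), ready(b,b), ready(c,c), ready(d,b), ready(e,e), ready(f,d)}
2. flip(e,b)  →  {above(c), above(e), clear(b), clear(c), clear(e), ready(c,c), ready(d,b), ready(e,e), ready(f,d)}
3. bind(e)  →  {above(c), clear(b), clear(c), inpos(e), ready(c,c), ready(d,b), ready(f,d)}
4. flip(e,c)  →  {above(e), clear(b), clear(c), clear(e), inpos(e), ready(d,b), ready(f,d)}
optimal plan length = 4; 4 ≤ 5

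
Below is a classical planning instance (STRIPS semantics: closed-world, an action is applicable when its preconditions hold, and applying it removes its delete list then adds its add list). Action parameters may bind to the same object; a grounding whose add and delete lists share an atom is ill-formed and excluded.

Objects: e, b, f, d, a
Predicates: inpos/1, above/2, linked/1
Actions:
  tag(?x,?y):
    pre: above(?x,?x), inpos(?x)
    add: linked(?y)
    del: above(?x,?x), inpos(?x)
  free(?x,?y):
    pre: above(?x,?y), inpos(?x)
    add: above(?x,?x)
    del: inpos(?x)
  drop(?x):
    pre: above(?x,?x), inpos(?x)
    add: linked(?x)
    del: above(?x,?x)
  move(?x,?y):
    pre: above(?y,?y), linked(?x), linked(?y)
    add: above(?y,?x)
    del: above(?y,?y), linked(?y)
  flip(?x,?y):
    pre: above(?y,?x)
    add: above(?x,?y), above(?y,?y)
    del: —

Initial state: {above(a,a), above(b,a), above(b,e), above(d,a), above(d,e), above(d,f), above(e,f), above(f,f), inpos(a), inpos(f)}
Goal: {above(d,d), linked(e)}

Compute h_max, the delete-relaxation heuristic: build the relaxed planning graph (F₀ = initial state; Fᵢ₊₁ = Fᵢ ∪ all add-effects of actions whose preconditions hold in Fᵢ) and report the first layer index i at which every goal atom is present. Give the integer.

F0 = init (10 atoms)
F1 = F0 ∪ {above(a,b), above(a,d), above(b,b), above(d,d), above(e,b), above(e,d), above(e,e), above(f,d), above(f,e), linked(a), linked(b), linked(d), linked(e), linked(f)}  (24 atoms)
goal ⊆ F1  ⇒  h_max = 1

1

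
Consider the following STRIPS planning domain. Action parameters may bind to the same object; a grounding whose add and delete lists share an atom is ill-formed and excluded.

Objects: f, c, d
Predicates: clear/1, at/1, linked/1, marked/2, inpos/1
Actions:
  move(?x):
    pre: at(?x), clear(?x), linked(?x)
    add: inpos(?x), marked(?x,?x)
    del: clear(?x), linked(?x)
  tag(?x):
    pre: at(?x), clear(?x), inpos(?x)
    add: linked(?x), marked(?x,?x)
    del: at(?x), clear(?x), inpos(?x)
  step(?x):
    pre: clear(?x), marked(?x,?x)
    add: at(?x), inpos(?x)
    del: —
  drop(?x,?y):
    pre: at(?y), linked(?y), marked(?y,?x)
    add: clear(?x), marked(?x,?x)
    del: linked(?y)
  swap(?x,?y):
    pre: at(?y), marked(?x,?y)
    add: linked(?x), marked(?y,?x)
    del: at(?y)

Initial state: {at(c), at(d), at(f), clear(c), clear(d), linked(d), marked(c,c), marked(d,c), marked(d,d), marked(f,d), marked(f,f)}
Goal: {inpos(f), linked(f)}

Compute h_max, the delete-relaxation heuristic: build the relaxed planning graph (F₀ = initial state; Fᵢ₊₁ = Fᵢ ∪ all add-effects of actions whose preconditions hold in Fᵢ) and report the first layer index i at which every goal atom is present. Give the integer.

F0 = init (11 atoms)
F1 = F0 ∪ {inpos(c), inpos(d), linked(c), linked(f), marked(c,d), marked(d,f)}  (17 atoms)
F2 = F1 ∪ {clear(f)}  (18 atoms)
F3 = F2 ∪ {inpos(f)}  (19 atoms)
goal ⊆ F3  ⇒  h_max = 3

3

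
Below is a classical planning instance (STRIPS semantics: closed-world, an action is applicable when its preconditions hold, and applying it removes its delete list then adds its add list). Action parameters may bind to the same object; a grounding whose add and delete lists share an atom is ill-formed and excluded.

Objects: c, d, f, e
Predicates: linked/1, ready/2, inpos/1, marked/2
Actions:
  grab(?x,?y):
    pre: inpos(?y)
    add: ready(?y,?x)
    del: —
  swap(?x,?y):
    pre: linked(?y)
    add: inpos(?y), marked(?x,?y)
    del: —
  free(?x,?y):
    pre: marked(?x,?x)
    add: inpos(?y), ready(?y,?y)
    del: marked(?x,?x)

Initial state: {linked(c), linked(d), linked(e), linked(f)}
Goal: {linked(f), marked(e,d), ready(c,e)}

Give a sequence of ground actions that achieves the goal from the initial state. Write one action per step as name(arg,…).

1. swap(c,c)  →  {inpos(c), linked(c), linked(d), linked(e), linked(f), marked(c,c)}
2. grab(e,c)  →  {inpos(c), linked(c), linked(d), linked(e), linked(f), marked(c,c), ready(c,e)}
3. swap(e,d)  →  {inpos(c), inpos(d), linked(c), linked(d), linked(e), linked(f), marked(c,c), marked(e,d), ready(c,e)}

swap(c,c); grab(e,c); swap(e,d)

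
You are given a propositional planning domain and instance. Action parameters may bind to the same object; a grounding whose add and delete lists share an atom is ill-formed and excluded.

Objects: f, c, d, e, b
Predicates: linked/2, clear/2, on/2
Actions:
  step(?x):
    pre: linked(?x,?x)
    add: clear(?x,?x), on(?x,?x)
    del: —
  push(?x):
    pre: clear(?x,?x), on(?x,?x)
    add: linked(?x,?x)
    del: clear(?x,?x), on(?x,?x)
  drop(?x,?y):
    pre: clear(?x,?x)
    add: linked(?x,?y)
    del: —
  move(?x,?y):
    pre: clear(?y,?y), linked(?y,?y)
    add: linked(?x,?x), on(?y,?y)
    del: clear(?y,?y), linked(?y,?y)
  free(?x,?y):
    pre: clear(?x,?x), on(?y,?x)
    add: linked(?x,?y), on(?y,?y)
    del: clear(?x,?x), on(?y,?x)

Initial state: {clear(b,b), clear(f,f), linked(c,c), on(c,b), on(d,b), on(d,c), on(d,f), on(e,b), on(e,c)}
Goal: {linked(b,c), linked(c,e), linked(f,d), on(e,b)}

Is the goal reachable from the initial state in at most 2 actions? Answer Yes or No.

No

1. step(c)  →  {clear(b,b), clear(c,c), clear(f,f), linked(c,c), on(c,b), on(c,c), on(d,b), on(d,c), on(d,f), on(e,b), on(e,c)}
2. drop(f,d)  →  {clear(b,b), clear(c,c), clear(f,f), linked(c,c), linked(f,d), on(c,b), on(c,c), on(d,b), on(d,c), on(d,f), on(e,b), on(e,c)}
3. drop(c,e)  →  {clear(b,b), clear(c,c), clear(f,f), linked(c,c), linked(c,e), linked(f,d), on(c,b), on(c,c), on(d,b), on(d,c), on(d,f), on(e,b), on(e,c)}
4. drop(b,c)  →  {clear(b,b), clear(c,c), clear(f,f), linked(b,c), linked(c,c), linked(c,e), linked(f,d), on(c,b), on(c,c), on(d,b), on(d,c), on(d,f), on(e,b), on(e,c)}
optimal plan length = 4; 4 > 2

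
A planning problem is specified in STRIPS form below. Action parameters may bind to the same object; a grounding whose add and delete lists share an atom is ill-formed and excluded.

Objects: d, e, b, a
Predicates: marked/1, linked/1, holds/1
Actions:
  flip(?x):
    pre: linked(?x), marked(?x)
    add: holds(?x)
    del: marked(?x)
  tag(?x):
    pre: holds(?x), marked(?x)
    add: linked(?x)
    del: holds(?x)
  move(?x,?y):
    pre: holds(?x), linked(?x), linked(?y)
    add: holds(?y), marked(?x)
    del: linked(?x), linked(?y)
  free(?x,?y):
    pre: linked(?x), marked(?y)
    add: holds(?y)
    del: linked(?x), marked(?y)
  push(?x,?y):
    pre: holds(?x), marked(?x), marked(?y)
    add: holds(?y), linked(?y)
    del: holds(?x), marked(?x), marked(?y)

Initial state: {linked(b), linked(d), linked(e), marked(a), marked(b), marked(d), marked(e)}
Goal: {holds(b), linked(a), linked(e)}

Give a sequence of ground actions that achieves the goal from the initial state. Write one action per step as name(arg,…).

1. flip(d)  →  {holds(d), linked(b), linked(d), linked(e), marked(a), marked(b), marked(e)}
2. move(d,b)  →  {holds(b), holds(d), linked(e), marked(a), marked(b), marked(d), marked(e)}
3. push(d,a)  →  {holds(a), holds(b), linked(a), linked(e), marked(b), marked(e)}

flip(d); move(d,b); push(d,a)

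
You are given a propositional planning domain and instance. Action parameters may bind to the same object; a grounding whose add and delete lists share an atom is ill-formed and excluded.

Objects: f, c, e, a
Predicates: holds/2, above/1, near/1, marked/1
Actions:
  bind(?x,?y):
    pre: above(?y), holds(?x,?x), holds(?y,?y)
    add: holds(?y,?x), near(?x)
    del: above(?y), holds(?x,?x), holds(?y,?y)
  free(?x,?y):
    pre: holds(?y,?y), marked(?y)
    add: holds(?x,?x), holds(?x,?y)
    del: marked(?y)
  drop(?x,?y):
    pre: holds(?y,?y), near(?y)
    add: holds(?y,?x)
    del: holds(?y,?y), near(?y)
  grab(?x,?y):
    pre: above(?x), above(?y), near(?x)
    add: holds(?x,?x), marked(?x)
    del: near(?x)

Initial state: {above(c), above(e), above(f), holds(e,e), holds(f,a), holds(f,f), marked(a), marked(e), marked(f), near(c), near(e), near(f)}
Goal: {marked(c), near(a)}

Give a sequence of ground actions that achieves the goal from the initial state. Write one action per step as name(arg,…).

free(a,f); bind(a,f); grab(c,c)

1. free(a,f)  →  {above(c), above(e), above(f), holds(a,a), holds(a,f), holds(e,e), holds(f,a), holds(f,f), marked(a), marked(e), near(c), near(e), near(f)}
2. bind(a,f)  →  {above(c), above(e), holds(a,f), holds(e,e), holds(f,a), marked(a), marked(e), near(a), near(c), near(e), near(f)}
3. grab(c,c)  →  {above(c), above(e), holds(a,f), holds(c,c), holds(e,e), holds(f,a), marked(a), marked(c), marked(e), near(a), near(e), near(f)}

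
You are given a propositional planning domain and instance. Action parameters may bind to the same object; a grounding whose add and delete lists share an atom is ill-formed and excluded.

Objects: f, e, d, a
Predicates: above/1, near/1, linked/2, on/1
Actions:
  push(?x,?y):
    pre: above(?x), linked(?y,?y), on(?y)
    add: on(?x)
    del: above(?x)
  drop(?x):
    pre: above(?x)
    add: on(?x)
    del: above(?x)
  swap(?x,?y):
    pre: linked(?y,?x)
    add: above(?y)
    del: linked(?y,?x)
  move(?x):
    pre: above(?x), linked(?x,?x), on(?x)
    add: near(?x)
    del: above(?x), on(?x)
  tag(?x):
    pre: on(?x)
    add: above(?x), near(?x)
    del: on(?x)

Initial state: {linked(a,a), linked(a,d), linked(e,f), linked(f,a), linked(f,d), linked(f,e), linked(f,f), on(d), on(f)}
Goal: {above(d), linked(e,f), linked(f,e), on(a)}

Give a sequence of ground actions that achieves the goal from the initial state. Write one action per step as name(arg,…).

swap(d,a); push(a,f); tag(d)

1. swap(d,a)  →  {above(a), linked(a,a), linked(e,f), linked(f,a), linked(f,d), linked(f,e), linked(f,f), on(d), on(f)}
2. push(a,f)  →  {linked(a,a), linked(e,f), linked(f,a), linked(f,d), linked(f,e), linked(f,f), on(a), on(d), on(f)}
3. tag(d)  →  {above(d), linked(a,a), linked(e,f), linked(f,a), linked(f,d), linked(f,e), linked(f,f), near(d), on(a), on(f)}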